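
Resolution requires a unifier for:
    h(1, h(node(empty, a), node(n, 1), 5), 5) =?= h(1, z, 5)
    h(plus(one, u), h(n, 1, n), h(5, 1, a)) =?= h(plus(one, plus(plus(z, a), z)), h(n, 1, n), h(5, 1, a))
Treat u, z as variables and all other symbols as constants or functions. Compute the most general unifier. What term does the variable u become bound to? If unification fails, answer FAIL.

plus(plus(h(node(empty, a), node(n, 1), 5), a), h(node(empty, a), node(n, 1), 5))

Decompose h/3: 1 =?= 1,  h(node(empty, a), node(n, 1), 5) =?= z,  5 =?= 5.
Delete trivial equation 1 =?= 1.
Bind z := h(node(empty, a), node(n, 1), 5); substituting into the one remaining equation that mentions z gives: h(plus(one, u), h(n, 1, n), h(5, 1, a)) =?= h(plus(one, plus(plus(h(node(empty, a), node(n, 1), 5), a), h(node(empty, a), node(n, 1), 5))), h(n, 1, n), h(5, 1, a)).
Delete trivial equation 5 =?= 5.
Decompose h/3: plus(one, u) =?= plus(one, plus(plus(h(node(empty, a), node(n, 1), 5), a), h(node(empty, a), node(n, 1), 5))),  h(n, 1, n) =?= h(n, 1, n),  h(5, 1, a) =?= h(5, 1, a).
Decompose plus/2: one =?= one,  u =?= plus(plus(h(node(empty, a), node(n, 1), 5), a), h(node(empty, a), node(n, 1), 5)).
Delete trivial equation one =?= one.
Bind u := plus(plus(h(node(empty, a), node(n, 1), 5), a), h(node(empty, a), node(n, 1), 5)); no other remaining equation mentions u.
Delete trivial equation h(n, 1, n) =?= h(n, 1, n).
Delete trivial equation h(5, 1, a) =?= h(5, 1, a).
MGU = { z ↦ h(node(empty, a), node(n, 1), 5), u ↦ plus(plus(h(node(empty, a), node(n, 1), 5), a), h(node(empty, a), node(n, 1), 5)) }, so u ↦ plus(plus(h(node(empty, a), node(n, 1), 5), a), h(node(empty, a), node(n, 1), 5)).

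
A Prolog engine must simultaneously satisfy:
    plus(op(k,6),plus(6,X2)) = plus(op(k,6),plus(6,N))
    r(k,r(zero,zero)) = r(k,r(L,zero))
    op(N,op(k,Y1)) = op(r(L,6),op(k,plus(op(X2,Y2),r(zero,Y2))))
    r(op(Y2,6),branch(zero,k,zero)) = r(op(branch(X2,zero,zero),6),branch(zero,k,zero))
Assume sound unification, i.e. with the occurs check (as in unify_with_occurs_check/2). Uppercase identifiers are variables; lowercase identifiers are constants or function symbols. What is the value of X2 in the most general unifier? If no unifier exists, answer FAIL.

r(zero,6)

Decompose plus/2: op(k,6) = op(k,6),  plus(6,X2) = plus(6,N).
Delete trivial equation op(k,6) = op(k,6).
Decompose plus/2: 6 = 6,  X2 = N.
Delete trivial equation 6 = 6.
Bind X2 := N; substituting into the 2 remaining equations that mention X2 gives: op(N,op(k,Y1)) = op(r(L,6),op(k,plus(op(N,Y2),r(zero,Y2)))),  r(op(Y2,6),branch(zero,k,zero)) = r(op(branch(N,zero,zero),6),branch(zero,k,zero)).
Decompose r/2: k = k,  r(zero,zero) = r(L,zero).
Delete trivial equation k = k.
Decompose r/2: zero = L,  zero = zero.
Bind L := zero; substituting into the one remaining equation that mentions L gives: op(N,op(k,Y1)) = op(r(zero,6),op(k,plus(op(N,Y2),r(zero,Y2)))).
Delete trivial equation zero = zero.
Decompose op/2: N = r(zero,6),  op(k,Y1) = op(k,plus(op(N,Y2),r(zero,Y2))).
Bind N := r(zero,6); substituting into the remaining equations gives: op(k,Y1) = op(k,plus(op(r(zero,6),Y2),r(zero,Y2))),  r(op(Y2,6),branch(zero,k,zero)) = r(op(branch(r(zero,6),zero,zero),6),branch(zero,k,zero)). Substituting into the earlier binding gives X2 := r(zero,6).
Decompose op/2: k = k,  Y1 = plus(op(r(zero,6),Y2),r(zero,Y2)).
Delete trivial equation k = k.
Bind Y1 := plus(op(r(zero,6),Y2),r(zero,Y2)); no other remaining equation mentions Y1.
Decompose r/2: op(Y2,6) = op(branch(r(zero,6),zero,zero),6),  branch(zero,k,zero) = branch(zero,k,zero).
Decompose op/2: Y2 = branch(r(zero,6),zero,zero),  6 = 6.
Bind Y2 := branch(r(zero,6),zero,zero); no other remaining equation mentions Y2. Substituting into the earlier binding gives Y1 := plus(op(r(zero,6),branch(r(zero,6),zero,zero)),r(zero,branch(r(zero,6),zero,zero))).
Delete trivial equation 6 = 6.
Delete trivial equation branch(zero,k,zero) = branch(zero,k,zero).
MGU = { X2 = r(zero,6), L = zero, N = r(zero,6), Y1 = plus(op(r(zero,6),branch(r(zero,6),zero,zero)),r(zero,branch(r(zero,6),zero,zero))), Y2 = branch(r(zero,6),zero,zero) }, so X2 = r(zero,6).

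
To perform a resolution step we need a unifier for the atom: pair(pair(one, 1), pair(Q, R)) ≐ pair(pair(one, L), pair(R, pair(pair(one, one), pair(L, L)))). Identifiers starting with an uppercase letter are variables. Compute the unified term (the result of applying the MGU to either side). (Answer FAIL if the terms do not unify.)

pair(pair(one, 1), pair(pair(pair(one, one), pair(1, 1)), pair(pair(one, one), pair(1, 1))))

Decompose pair/2: pair(one, 1) ≐ pair(one, L),  pair(Q, R) ≐ pair(R, pair(pair(one, one), pair(L, L))).
Decompose pair/2: one ≐ one,  1 ≐ L.
Delete trivial equation one ≐ one.
Bind L := 1; substituting into the remaining equation gives: pair(Q, R) ≐ pair(R, pair(pair(one, one), pair(1, 1))).
Decompose pair/2: Q ≐ R,  R ≐ pair(pair(one, one), pair(1, 1)).
Bind Q := R; no other remaining equation mentions Q.
Bind R := pair(pair(one, one), pair(1, 1)). Substituting into the earlier binding gives Q := pair(pair(one, one), pair(1, 1)).
Applying the MGU to either side gives pair(pair(one, 1), pair(pair(pair(one, one), pair(1, 1)), pair(pair(one, one), pair(1, 1)))).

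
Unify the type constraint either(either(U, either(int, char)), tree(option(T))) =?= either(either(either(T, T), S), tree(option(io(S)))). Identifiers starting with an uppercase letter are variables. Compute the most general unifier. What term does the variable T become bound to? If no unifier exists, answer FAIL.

Decompose either/2: either(U, either(int, char)) =?= either(either(T, T), S),  tree(option(T)) =?= tree(option(io(S))).
Decompose either/2: U =?= either(T, T),  either(int, char) =?= S.
Bind U := either(T, T); no other remaining equation mentions U.
Bind S := either(int, char); substituting into the remaining equation gives: tree(option(T)) =?= tree(option(io(either(int, char)))).
Decompose tree/1: option(T) =?= option(io(either(int, char))).
Decompose option/1: T =?= io(either(int, char)).
Bind T := io(either(int, char)). Substituting into the earlier binding gives U := either(io(either(int, char)), io(either(int, char))).
MGU = { U ↦ either(io(either(int, char)), io(either(int, char))), S ↦ either(int, char), T ↦ io(either(int, char)) }, so T ↦ io(either(int, char)).

io(either(int, char))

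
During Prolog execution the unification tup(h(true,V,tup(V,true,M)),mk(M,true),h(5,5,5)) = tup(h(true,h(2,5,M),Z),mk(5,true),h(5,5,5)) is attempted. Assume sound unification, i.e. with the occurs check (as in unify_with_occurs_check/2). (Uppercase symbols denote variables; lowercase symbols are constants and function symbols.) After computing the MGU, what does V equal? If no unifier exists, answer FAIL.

Decompose tup/3: h(true,V,tup(V,true,M)) = h(true,h(2,5,M),Z),  mk(M,true) = mk(5,true),  h(5,5,5) = h(5,5,5).
Decompose h/3: true = true,  V = h(2,5,M),  tup(V,true,M) = Z.
Delete trivial equation true = true.
Bind V := h(2,5,M); substituting into the one remaining equation that mentions V gives: tup(h(2,5,M),true,M) = Z.
Bind Z := tup(h(2,5,M),true,M); no other remaining equation mentions Z.
Decompose mk/2: M = 5,  true = true.
Bind M := 5; no other remaining equation mentions M. Substituting into the earlier bindings gives V := h(2,5,5), Z := tup(h(2,5,5),true,5).
Delete trivial equation true = true.
Delete trivial equation h(5,5,5) = h(5,5,5).
MGU = { V -> h(2,5,5), Z -> tup(h(2,5,5),true,5), M -> 5 }, so V -> h(2,5,5).

h(2,5,5)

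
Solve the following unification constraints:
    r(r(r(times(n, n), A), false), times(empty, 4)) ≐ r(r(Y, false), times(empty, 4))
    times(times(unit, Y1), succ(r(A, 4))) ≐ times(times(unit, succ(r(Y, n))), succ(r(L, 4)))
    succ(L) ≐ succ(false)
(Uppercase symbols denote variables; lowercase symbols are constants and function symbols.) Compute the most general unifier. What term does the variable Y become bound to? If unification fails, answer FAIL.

Decompose r/2: r(r(times(n, n), A), false) ≐ r(Y, false),  times(empty, 4) ≐ times(empty, 4).
Decompose r/2: r(times(n, n), A) ≐ Y,  false ≐ false.
Bind Y := r(times(n, n), A); substituting into the one remaining equation that mentions Y gives: times(times(unit, Y1), succ(r(A, 4))) ≐ times(times(unit, succ(r(r(times(n, n), A), n))), succ(r(L, 4))).
Delete trivial equation false ≐ false.
Delete trivial equation times(empty, 4) ≐ times(empty, 4).
Decompose times/2: times(unit, Y1) ≐ times(unit, succ(r(r(times(n, n), A), n))),  succ(r(A, 4)) ≐ succ(r(L, 4)).
Decompose times/2: unit ≐ unit,  Y1 ≐ succ(r(r(times(n, n), A), n)).
Delete trivial equation unit ≐ unit.
Bind Y1 := succ(r(r(times(n, n), A), n)); no other remaining equation mentions Y1.
Decompose succ/1: r(A, 4) ≐ r(L, 4).
Decompose r/2: A ≐ L,  4 ≐ 4.
Bind A := L; no other remaining equation mentions A. Substituting into the earlier bindings gives Y := r(times(n, n), L), Y1 := succ(r(r(times(n, n), L), n)).
Delete trivial equation 4 ≐ 4.
Decompose succ/1: L ≐ false.
Bind L := false. Substituting into the earlier bindings gives Y := r(times(n, n), false), Y1 := succ(r(r(times(n, n), false), n)), A := false.
MGU = { Y := r(times(n, n), false), Y1 := succ(r(r(times(n, n), false), n)), A := false, L := false }, so Y := r(times(n, n), false).

r(times(n, n), false)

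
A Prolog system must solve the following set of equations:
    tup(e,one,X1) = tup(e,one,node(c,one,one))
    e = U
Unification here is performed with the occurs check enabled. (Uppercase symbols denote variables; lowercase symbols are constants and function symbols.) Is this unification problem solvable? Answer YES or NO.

Decompose tup/3: e = e,  one = one,  X1 = node(c,one,one).
Delete trivial equation e = e.
Delete trivial equation one = one.
Bind X1 := node(c,one,one); no other remaining equation mentions X1.
Bind U := e.
No equations remain and no clash or occurs-check failure arose, so a unifier exists.

YES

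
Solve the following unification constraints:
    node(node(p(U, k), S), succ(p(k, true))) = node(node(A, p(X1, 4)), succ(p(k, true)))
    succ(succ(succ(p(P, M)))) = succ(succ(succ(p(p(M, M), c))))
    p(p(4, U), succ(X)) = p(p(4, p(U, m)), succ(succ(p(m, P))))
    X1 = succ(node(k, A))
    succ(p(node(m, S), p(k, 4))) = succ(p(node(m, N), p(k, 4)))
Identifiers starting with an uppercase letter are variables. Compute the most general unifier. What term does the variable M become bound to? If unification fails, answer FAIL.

FAIL

Decompose node/2: node(p(U, k), S) = node(A, p(X1, 4)),  succ(p(k, true)) = succ(p(k, true)).
Decompose node/2: p(U, k) = A,  S = p(X1, 4).
Bind A := p(U, k); substituting into the one remaining equation that mentions A gives: X1 = succ(node(k, p(U, k))).
Bind S := p(X1, 4); substituting into the one remaining equation that mentions S gives: succ(p(node(m, p(X1, 4)), p(k, 4))) = succ(p(node(m, N), p(k, 4))).
Delete trivial equation succ(p(k, true)) = succ(p(k, true)).
Decompose succ/1: succ(succ(p(P, M))) = succ(succ(p(p(M, M), c))).
Decompose succ/1: succ(p(P, M)) = succ(p(p(M, M), c)).
Decompose succ/1: p(P, M) = p(p(M, M), c).
Decompose p/2: P = p(M, M),  M = c.
Bind P := p(M, M); substituting into the one remaining equation that mentions P gives: p(p(4, U), succ(X)) = p(p(4, p(U, m)), succ(succ(p(m, p(M, M))))).
Bind M := c; substituting into the one remaining equation that mentions M gives: p(p(4, U), succ(X)) = p(p(4, p(U, m)), succ(succ(p(m, p(c, c))))). Substituting into the earlier binding gives P := p(c, c).
Decompose p/2: p(4, U) = p(4, p(U, m)),  succ(X) = succ(succ(p(m, p(c, c)))).
Decompose p/2: 4 = 4,  U = p(U, m).
Delete trivial equation 4 = 4.
Occurs check fails: U occurs in p(U, m); the equation U = p(U, m) has no finite solution.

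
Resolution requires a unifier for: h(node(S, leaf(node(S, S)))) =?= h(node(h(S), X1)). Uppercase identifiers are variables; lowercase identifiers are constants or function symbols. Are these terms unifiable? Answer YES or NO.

NO

Decompose h/1: node(S, leaf(node(S, S))) =?= node(h(S), X1).
Decompose node/2: S =?= h(S),  leaf(node(S, S)) =?= X1.
Occurs check fails: S occurs in h(S); the equation S =?= h(S) has no finite solution.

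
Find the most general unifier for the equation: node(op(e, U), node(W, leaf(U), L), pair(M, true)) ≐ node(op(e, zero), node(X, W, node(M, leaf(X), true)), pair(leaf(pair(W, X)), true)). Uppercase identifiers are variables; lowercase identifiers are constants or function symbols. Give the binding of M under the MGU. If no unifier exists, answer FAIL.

Decompose node/3: op(e, U) ≐ op(e, zero),  node(W, leaf(U), L) ≐ node(X, W, node(M, leaf(X), true)),  pair(M, true) ≐ pair(leaf(pair(W, X)), true).
Decompose op/2: e ≐ e,  U ≐ zero.
Delete trivial equation e ≐ e.
Bind U := zero; substituting into the one remaining equation that mentions U gives: node(W, leaf(zero), L) ≐ node(X, W, node(M, leaf(X), true)).
Decompose node/3: W ≐ X,  leaf(zero) ≐ W,  L ≐ node(M, leaf(X), true).
Bind W := X; substituting into the 2 remaining equations that mention W gives: leaf(zero) ≐ X,  pair(M, true) ≐ pair(leaf(pair(X, X)), true).
Bind X := leaf(zero); substituting into the remaining equations gives: L ≐ node(M, leaf(leaf(zero)), true),  pair(M, true) ≐ pair(leaf(pair(leaf(zero), leaf(zero))), true). Substituting into the earlier binding gives W := leaf(zero).
Bind L := node(M, leaf(leaf(zero)), true); no other remaining equation mentions L.
Decompose pair/2: M ≐ leaf(pair(leaf(zero), leaf(zero))),  true ≐ true.
Bind M := leaf(pair(leaf(zero), leaf(zero))); no other remaining equation mentions M. Substituting into the earlier binding gives L := node(leaf(pair(leaf(zero), leaf(zero))), leaf(leaf(zero)), true).
Delete trivial equation true ≐ true.
MGU = { U ↦ zero, W ↦ leaf(zero), X ↦ leaf(zero), L ↦ node(leaf(pair(leaf(zero), leaf(zero))), leaf(leaf(zero)), true), M ↦ leaf(pair(leaf(zero), leaf(zero))) }, so M ↦ leaf(pair(leaf(zero), leaf(zero))).

leaf(pair(leaf(zero), leaf(zero)))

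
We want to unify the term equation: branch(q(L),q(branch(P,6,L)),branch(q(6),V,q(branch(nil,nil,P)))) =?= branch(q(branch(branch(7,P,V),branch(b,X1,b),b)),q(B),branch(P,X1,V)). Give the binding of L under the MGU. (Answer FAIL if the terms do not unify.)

Decompose branch/3: q(L) =?= q(branch(branch(7,P,V),branch(b,X1,b),b)),  q(branch(P,6,L)) =?= q(B),  branch(q(6),V,q(branch(nil,nil,P))) =?= branch(P,X1,V).
Decompose q/1: L =?= branch(branch(7,P,V),branch(b,X1,b),b).
Bind L := branch(branch(7,P,V),branch(b,X1,b),b); substituting into the one remaining equation that mentions L gives: q(branch(P,6,branch(branch(7,P,V),branch(b,X1,b),b))) =?= q(B).
Decompose q/1: branch(P,6,branch(branch(7,P,V),branch(b,X1,b),b)) =?= B.
Bind B := branch(P,6,branch(branch(7,P,V),branch(b,X1,b),b)); no other remaining equation mentions B.
Decompose branch/3: q(6) =?= P,  V =?= X1,  q(branch(nil,nil,P)) =?= V.
Bind P := q(6); substituting into the one remaining equation that mentions P gives: q(branch(nil,nil,q(6))) =?= V. Substituting into the earlier bindings gives L := branch(branch(7,q(6),V),branch(b,X1,b),b), B := branch(q(6),6,branch(branch(7,q(6),V),branch(b,X1,b),b)).
Bind V := X1; substituting into the remaining equation gives: q(branch(nil,nil,q(6))) =?= X1. Substituting into the earlier bindings gives L := branch(branch(7,q(6),X1),branch(b,X1,b),b), B := branch(q(6),6,branch(branch(7,q(6),X1),branch(b,X1,b),b)).
Bind X1 := q(branch(nil,nil,q(6))). Substituting into the earlier bindings gives L := branch(branch(7,q(6),q(branch(nil,nil,q(6)))),branch(b,q(branch(nil,nil,q(6))),b),b), B := branch(q(6),6,branch(branch(7,q(6),q(branch(nil,nil,q(6)))),branch(b,q(branch(nil,nil,q(6))),b),b)), V := q(branch(nil,nil,q(6))).
MGU = { L -> branch(branch(7,q(6),q(branch(nil,nil,q(6)))),branch(b,q(branch(nil,nil,q(6))),b),b), B -> branch(q(6),6,branch(branch(7,q(6),q(branch(nil,nil,q(6)))),branch(b,q(branch(nil,nil,q(6))),b),b)), P -> q(6), V -> q(branch(nil,nil,q(6))), X1 -> q(branch(nil,nil,q(6))) }, so L -> branch(branch(7,q(6),q(branch(nil,nil,q(6)))),branch(b,q(branch(nil,nil,q(6))),b),b).

branch(branch(7,q(6),q(branch(nil,nil,q(6)))),branch(b,q(branch(nil,nil,q(6))),b),b)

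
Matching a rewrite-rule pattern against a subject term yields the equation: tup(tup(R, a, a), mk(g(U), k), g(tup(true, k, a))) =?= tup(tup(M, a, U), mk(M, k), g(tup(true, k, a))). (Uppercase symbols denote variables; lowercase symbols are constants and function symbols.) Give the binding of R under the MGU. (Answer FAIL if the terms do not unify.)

Decompose tup/3: tup(R, a, a) =?= tup(M, a, U),  mk(g(U), k) =?= mk(M, k),  g(tup(true, k, a)) =?= g(tup(true, k, a)).
Decompose tup/3: R =?= M,  a =?= a,  a =?= U.
Bind R := M; no other remaining equation mentions R.
Delete trivial equation a =?= a.
Bind U := a; substituting into the one remaining equation that mentions U gives: mk(g(a), k) =?= mk(M, k).
Decompose mk/2: g(a) =?= M,  k =?= k.
Bind M := g(a); no other remaining equation mentions M. Substituting into the earlier binding gives R := g(a).
Delete trivial equation k =?= k.
Delete trivial equation g(tup(true, k, a)) =?= g(tup(true, k, a)).
MGU = { R := g(a), U := a, M := g(a) }, so R := g(a).

g(a)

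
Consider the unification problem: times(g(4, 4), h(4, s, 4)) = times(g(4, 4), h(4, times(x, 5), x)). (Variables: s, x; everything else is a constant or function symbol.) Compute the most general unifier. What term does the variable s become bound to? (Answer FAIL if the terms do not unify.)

Decompose times/2: g(4, 4) = g(4, 4),  h(4, s, 4) = h(4, times(x, 5), x).
Delete trivial equation g(4, 4) = g(4, 4).
Decompose h/3: 4 = 4,  s = times(x, 5),  4 = x.
Delete trivial equation 4 = 4.
Bind s := times(x, 5); no other remaining equation mentions s.
Bind x := 4. Substituting into the earlier binding gives s := times(4, 5).
MGU = { s := times(4, 5), x := 4 }, so s := times(4, 5).

times(4, 5)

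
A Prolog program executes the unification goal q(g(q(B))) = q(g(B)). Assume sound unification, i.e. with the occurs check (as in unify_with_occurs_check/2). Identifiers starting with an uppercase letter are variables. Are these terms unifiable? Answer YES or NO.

Decompose q/1: g(q(B)) = g(B).
Decompose g/1: q(B) = B.
Occurs check fails: B occurs in q(B); the equation B = q(B) has no finite solution.

NO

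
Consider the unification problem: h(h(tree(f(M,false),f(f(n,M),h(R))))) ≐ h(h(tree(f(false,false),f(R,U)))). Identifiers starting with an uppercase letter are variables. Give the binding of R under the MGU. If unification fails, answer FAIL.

Decompose h/1: h(tree(f(M,false),f(f(n,M),h(R)))) ≐ h(tree(f(false,false),f(R,U))).
Decompose h/1: tree(f(M,false),f(f(n,M),h(R))) ≐ tree(f(false,false),f(R,U)).
Decompose tree/2: f(M,false) ≐ f(false,false),  f(f(n,M),h(R)) ≐ f(R,U).
Decompose f/2: M ≐ false,  false ≐ false.
Bind M := false; substituting into the one remaining equation that mentions M gives: f(f(n,false),h(R)) ≐ f(R,U).
Delete trivial equation false ≐ false.
Decompose f/2: f(n,false) ≐ R,  h(R) ≐ U.
Bind R := f(n,false); substituting into the remaining equation gives: h(f(n,false)) ≐ U.
Bind U := h(f(n,false)).
MGU = { M ↦ false, R ↦ f(n,false), U ↦ h(f(n,false)) }, so R ↦ f(n,false).

f(n,false)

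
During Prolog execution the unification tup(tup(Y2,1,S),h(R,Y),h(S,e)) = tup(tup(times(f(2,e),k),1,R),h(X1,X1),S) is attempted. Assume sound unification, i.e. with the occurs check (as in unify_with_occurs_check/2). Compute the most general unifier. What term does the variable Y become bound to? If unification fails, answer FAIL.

Decompose tup/3: tup(Y2,1,S) = tup(times(f(2,e),k),1,R),  h(R,Y) = h(X1,X1),  h(S,e) = S.
Decompose tup/3: Y2 = times(f(2,e),k),  1 = 1,  S = R.
Bind Y2 := times(f(2,e),k); no other remaining equation mentions Y2.
Delete trivial equation 1 = 1.
Bind S := R; substituting into the one remaining equation that mentions S gives: h(R,e) = R.
Decompose h/2: R = X1,  Y = X1.
Bind R := X1; substituting into the one remaining equation that mentions R gives: h(X1,e) = X1. Substituting into the earlier binding gives S := X1.
Bind Y := X1; no other remaining equation mentions Y.
Occurs check fails: X1 occurs in h(X1,e); the equation X1 = h(X1,e) has no finite solution.

FAIL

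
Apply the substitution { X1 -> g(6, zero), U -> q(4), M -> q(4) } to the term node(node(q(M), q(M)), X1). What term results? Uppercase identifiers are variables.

node(node(q(q(4)), q(q(4))), g(6, zero))

Replace each occurrence of X1 with g(6, zero).
Replace each occurrence of M with q(4).
Result: node(node(q(q(4)), q(q(4))), g(6, zero)).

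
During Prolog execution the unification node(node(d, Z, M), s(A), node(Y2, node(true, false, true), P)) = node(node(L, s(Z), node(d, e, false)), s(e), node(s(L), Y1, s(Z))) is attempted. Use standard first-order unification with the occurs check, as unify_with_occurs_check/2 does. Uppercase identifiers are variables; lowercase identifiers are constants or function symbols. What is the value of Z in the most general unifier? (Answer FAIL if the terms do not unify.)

Decompose node/3: node(d, Z, M) = node(L, s(Z), node(d, e, false)),  s(A) = s(e),  node(Y2, node(true, false, true), P) = node(s(L), Y1, s(Z)).
Decompose node/3: d = L,  Z = s(Z),  M = node(d, e, false).
Bind L := d; substituting into the one remaining equation that mentions L gives: node(Y2, node(true, false, true), P) = node(s(d), Y1, s(Z)).
Occurs check fails: Z occurs in s(Z); the equation Z = s(Z) has no finite solution.

FAIL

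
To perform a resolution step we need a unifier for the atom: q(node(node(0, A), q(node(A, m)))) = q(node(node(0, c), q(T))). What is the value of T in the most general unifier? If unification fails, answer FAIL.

node(c, m)

Decompose q/1: node(node(0, A), q(node(A, m))) = node(node(0, c), q(T)).
Decompose node/2: node(0, A) = node(0, c),  q(node(A, m)) = q(T).
Decompose node/2: 0 = 0,  A = c.
Delete trivial equation 0 = 0.
Bind A := c; substituting into the remaining equation gives: q(node(c, m)) = q(T).
Decompose q/1: node(c, m) = T.
Bind T := node(c, m).
MGU = { A ↦ c, T ↦ node(c, m) }, so T ↦ node(c, m).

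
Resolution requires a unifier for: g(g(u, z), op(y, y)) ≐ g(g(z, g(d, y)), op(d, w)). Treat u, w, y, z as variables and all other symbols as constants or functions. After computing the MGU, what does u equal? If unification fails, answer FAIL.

Decompose g/2: g(u, z) ≐ g(z, g(d, y)),  op(y, y) ≐ op(d, w).
Decompose g/2: u ≐ z,  z ≐ g(d, y).
Bind u := z; no other remaining equation mentions u.
Bind z := g(d, y); no other remaining equation mentions z. Substituting into the earlier binding gives u := g(d, y).
Decompose op/2: y ≐ d,  y ≐ w.
Bind y := d; substituting into the remaining equation gives: d ≐ w. Substituting into the earlier bindings gives u := g(d, d), z := g(d, d).
Bind w := d.
MGU = { u ↦ g(d, d), z ↦ g(d, d), y ↦ d, w ↦ d }, so u ↦ g(d, d).

g(d, d)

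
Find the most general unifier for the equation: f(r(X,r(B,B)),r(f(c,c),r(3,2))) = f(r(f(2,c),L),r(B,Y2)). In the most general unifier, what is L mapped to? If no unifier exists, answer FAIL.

r(f(c,c),f(c,c))

Decompose f/2: r(X,r(B,B)) = r(f(2,c),L),  r(f(c,c),r(3,2)) = r(B,Y2).
Decompose r/2: X = f(2,c),  r(B,B) = L.
Bind X := f(2,c); no other remaining equation mentions X.
Bind L := r(B,B); no other remaining equation mentions L.
Decompose r/2: f(c,c) = B,  r(3,2) = Y2.
Bind B := f(c,c); no other remaining equation mentions B. Substituting into the earlier binding gives L := r(f(c,c),f(c,c)).
Bind Y2 := r(3,2).
MGU = { X -> f(2,c), L -> r(f(c,c),f(c,c)), B -> f(c,c), Y2 -> r(3,2) }, so L -> r(f(c,c),f(c,c)).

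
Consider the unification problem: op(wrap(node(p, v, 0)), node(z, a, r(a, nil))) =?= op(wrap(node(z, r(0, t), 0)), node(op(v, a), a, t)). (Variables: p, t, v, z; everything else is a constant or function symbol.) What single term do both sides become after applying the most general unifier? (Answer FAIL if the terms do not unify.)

op(wrap(node(op(r(0, r(a, nil)), a), r(0, r(a, nil)), 0)), node(op(r(0, r(a, nil)), a), a, r(a, nil)))

Decompose op/2: wrap(node(p, v, 0)) =?= wrap(node(z, r(0, t), 0)),  node(z, a, r(a, nil)) =?= node(op(v, a), a, t).
Decompose wrap/1: node(p, v, 0) =?= node(z, r(0, t), 0).
Decompose node/3: p =?= z,  v =?= r(0, t),  0 =?= 0.
Bind p := z; no other remaining equation mentions p.
Bind v := r(0, t); substituting into the one remaining equation that mentions v gives: node(z, a, r(a, nil)) =?= node(op(r(0, t), a), a, t).
Delete trivial equation 0 =?= 0.
Decompose node/3: z =?= op(r(0, t), a),  a =?= a,  r(a, nil) =?= t.
Bind z := op(r(0, t), a); no other remaining equation mentions z. Substituting into the earlier binding gives p := op(r(0, t), a).
Delete trivial equation a =?= a.
Bind t := r(a, nil). Substituting into the earlier bindings gives p := op(r(0, r(a, nil)), a), v := r(0, r(a, nil)), z := op(r(0, r(a, nil)), a).
Applying the MGU to either side gives op(wrap(node(op(r(0, r(a, nil)), a), r(0, r(a, nil)), 0)), node(op(r(0, r(a, nil)), a), a, r(a, nil))).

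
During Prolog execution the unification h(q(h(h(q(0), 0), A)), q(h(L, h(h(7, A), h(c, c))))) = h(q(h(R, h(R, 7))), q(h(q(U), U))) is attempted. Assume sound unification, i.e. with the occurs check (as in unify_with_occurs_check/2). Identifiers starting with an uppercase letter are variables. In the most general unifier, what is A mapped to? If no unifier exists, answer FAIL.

h(h(q(0), 0), 7)

Decompose h/2: q(h(h(q(0), 0), A)) = q(h(R, h(R, 7))),  q(h(L, h(h(7, A), h(c, c)))) = q(h(q(U), U)).
Decompose q/1: h(h(q(0), 0), A) = h(R, h(R, 7)).
Decompose h/2: h(q(0), 0) = R,  A = h(R, 7).
Bind R := h(q(0), 0); substituting into the one remaining equation that mentions R gives: A = h(h(q(0), 0), 7).
Bind A := h(h(q(0), 0), 7); substituting into the remaining equation gives: q(h(L, h(h(7, h(h(q(0), 0), 7)), h(c, c)))) = q(h(q(U), U)).
Decompose q/1: h(L, h(h(7, h(h(q(0), 0), 7)), h(c, c))) = h(q(U), U).
Decompose h/2: L = q(U),  h(h(7, h(h(q(0), 0), 7)), h(c, c)) = U.
Bind L := q(U); no other remaining equation mentions L.
Bind U := h(h(7, h(h(q(0), 0), 7)), h(c, c)). Substituting into the earlier binding gives L := q(h(h(7, h(h(q(0), 0), 7)), h(c, c))).
MGU = { R -> h(q(0), 0), A -> h(h(q(0), 0), 7), L -> q(h(h(7, h(h(q(0), 0), 7)), h(c, c))), U -> h(h(7, h(h(q(0), 0), 7)), h(c, c)) }, so A -> h(h(q(0), 0), 7).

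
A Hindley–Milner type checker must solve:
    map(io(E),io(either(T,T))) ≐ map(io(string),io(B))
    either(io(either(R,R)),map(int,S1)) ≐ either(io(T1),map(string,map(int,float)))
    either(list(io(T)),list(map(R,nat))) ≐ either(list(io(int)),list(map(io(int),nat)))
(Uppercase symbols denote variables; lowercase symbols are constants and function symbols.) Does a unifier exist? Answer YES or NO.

Decompose map/2: io(E) ≐ io(string),  io(either(T,T)) ≐ io(B).
Decompose io/1: E ≐ string.
Bind E := string; no other remaining equation mentions E.
Decompose io/1: either(T,T) ≐ B.
Bind B := either(T,T); no other remaining equation mentions B.
Decompose either/2: io(either(R,R)) ≐ io(T1),  map(int,S1) ≐ map(string,map(int,float)).
Decompose io/1: either(R,R) ≐ T1.
Bind T1 := either(R,R); no other remaining equation mentions T1.
Decompose map/2: int ≐ string,  S1 ≐ map(int,float).
Clash: constants int and string differ; no unifier exists.

NO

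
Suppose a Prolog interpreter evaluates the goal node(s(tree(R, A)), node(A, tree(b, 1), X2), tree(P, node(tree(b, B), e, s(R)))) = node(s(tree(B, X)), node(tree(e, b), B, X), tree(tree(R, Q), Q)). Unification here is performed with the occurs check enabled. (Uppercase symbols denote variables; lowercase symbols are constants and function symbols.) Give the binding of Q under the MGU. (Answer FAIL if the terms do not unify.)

node(tree(b, tree(b, 1)), e, s(tree(b, 1)))

Decompose node/3: s(tree(R, A)) = s(tree(B, X)),  node(A, tree(b, 1), X2) = node(tree(e, b), B, X),  tree(P, node(tree(b, B), e, s(R))) = tree(tree(R, Q), Q).
Decompose s/1: tree(R, A) = tree(B, X).
Decompose tree/2: R = B,  A = X.
Bind R := B; substituting into the one remaining equation that mentions R gives: tree(P, node(tree(b, B), e, s(B))) = tree(tree(B, Q), Q).
Bind A := X; substituting into the one remaining equation that mentions A gives: node(X, tree(b, 1), X2) = node(tree(e, b), B, X).
Decompose node/3: X = tree(e, b),  tree(b, 1) = B,  X2 = X.
Bind X := tree(e, b); substituting into the one remaining equation that mentions X gives: X2 = tree(e, b). Substituting into the earlier binding gives A := tree(e, b).
Bind B := tree(b, 1); substituting into the one remaining equation that mentions B gives: tree(P, node(tree(b, tree(b, 1)), e, s(tree(b, 1)))) = tree(tree(tree(b, 1), Q), Q). Substituting into the earlier binding gives R := tree(b, 1).
Bind X2 := tree(e, b); no other remaining equation mentions X2.
Decompose tree/2: P = tree(tree(b, 1), Q),  node(tree(b, tree(b, 1)), e, s(tree(b, 1))) = Q.
Bind P := tree(tree(b, 1), Q); no other remaining equation mentions P.
Bind Q := node(tree(b, tree(b, 1)), e, s(tree(b, 1))). Substituting into the earlier binding gives P := tree(tree(b, 1), node(tree(b, tree(b, 1)), e, s(tree(b, 1)))).
MGU = { R -> tree(b, 1), A -> tree(e, b), X -> tree(e, b), B -> tree(b, 1), X2 -> tree(e, b), P -> tree(tree(b, 1), node(tree(b, tree(b, 1)), e, s(tree(b, 1)))), Q -> node(tree(b, tree(b, 1)), e, s(tree(b, 1))) }, so Q -> node(tree(b, tree(b, 1)), e, s(tree(b, 1))).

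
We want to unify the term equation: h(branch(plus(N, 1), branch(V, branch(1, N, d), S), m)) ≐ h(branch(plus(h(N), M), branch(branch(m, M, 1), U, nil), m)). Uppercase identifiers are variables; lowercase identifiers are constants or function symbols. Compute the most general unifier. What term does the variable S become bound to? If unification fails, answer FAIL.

Decompose h/1: branch(plus(N, 1), branch(V, branch(1, N, d), S), m) ≐ branch(plus(h(N), M), branch(branch(m, M, 1), U, nil), m).
Decompose branch/3: plus(N, 1) ≐ plus(h(N), M),  branch(V, branch(1, N, d), S) ≐ branch(branch(m, M, 1), U, nil),  m ≐ m.
Decompose plus/2: N ≐ h(N),  1 ≐ M.
Occurs check fails: N occurs in h(N); the equation N ≐ h(N) has no finite solution.

FAIL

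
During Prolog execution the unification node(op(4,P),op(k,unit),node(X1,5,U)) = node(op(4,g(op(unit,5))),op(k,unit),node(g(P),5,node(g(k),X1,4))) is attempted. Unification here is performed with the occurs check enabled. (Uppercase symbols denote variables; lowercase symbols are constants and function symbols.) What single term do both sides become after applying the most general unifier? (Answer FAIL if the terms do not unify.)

Decompose node/3: op(4,P) = op(4,g(op(unit,5))),  op(k,unit) = op(k,unit),  node(X1,5,U) = node(g(P),5,node(g(k),X1,4)).
Decompose op/2: 4 = 4,  P = g(op(unit,5)).
Delete trivial equation 4 = 4.
Bind P := g(op(unit,5)); substituting into the one remaining equation that mentions P gives: node(X1,5,U) = node(g(g(op(unit,5))),5,node(g(k),X1,4)).
Delete trivial equation op(k,unit) = op(k,unit).
Decompose node/3: X1 = g(g(op(unit,5))),  5 = 5,  U = node(g(k),X1,4).
Bind X1 := g(g(op(unit,5))); substituting into the one remaining equation that mentions X1 gives: U = node(g(k),g(g(op(unit,5))),4).
Delete trivial equation 5 = 5.
Bind U := node(g(k),g(g(op(unit,5))),4).
Applying the MGU to either side gives node(op(4,g(op(unit,5))),op(k,unit),node(g(g(op(unit,5))),5,node(g(k),g(g(op(unit,5))),4))).

node(op(4,g(op(unit,5))),op(k,unit),node(g(g(op(unit,5))),5,node(g(k),g(g(op(unit,5))),4)))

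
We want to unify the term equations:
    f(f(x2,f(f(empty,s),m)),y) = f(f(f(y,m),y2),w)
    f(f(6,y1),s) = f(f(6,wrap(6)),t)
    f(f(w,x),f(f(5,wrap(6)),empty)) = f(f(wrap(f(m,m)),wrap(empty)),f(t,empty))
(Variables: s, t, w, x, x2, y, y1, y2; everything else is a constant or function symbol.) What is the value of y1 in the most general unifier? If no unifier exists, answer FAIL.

wrap(6)

Decompose f/2: f(x2,f(f(empty,s),m)) = f(f(y,m),y2),  y = w.
Decompose f/2: x2 = f(y,m),  f(f(empty,s),m) = y2.
Bind x2 := f(y,m); no other remaining equation mentions x2.
Bind y2 := f(f(empty,s),m); no other remaining equation mentions y2.
Bind y := w; no other remaining equation mentions y. Substituting into the earlier binding gives x2 := f(w,m).
Decompose f/2: f(6,y1) = f(6,wrap(6)),  s = t.
Decompose f/2: 6 = 6,  y1 = wrap(6).
Delete trivial equation 6 = 6.
Bind y1 := wrap(6); no other remaining equation mentions y1.
Bind s := t; no other remaining equation mentions s. Substituting into the earlier binding gives y2 := f(f(empty,t),m).
Decompose f/2: f(w,x) = f(wrap(f(m,m)),wrap(empty)),  f(f(5,wrap(6)),empty) = f(t,empty).
Decompose f/2: w = wrap(f(m,m)),  x = wrap(empty).
Bind w := wrap(f(m,m)); no other remaining equation mentions w. Substituting into the earlier bindings gives x2 := f(wrap(f(m,m)),m), y := wrap(f(m,m)).
Bind x := wrap(empty); no other remaining equation mentions x.
Decompose f/2: f(5,wrap(6)) = t,  empty = empty.
Bind t := f(5,wrap(6)); no other remaining equation mentions t. Substituting into the earlier bindings gives y2 := f(f(empty,f(5,wrap(6))),m), s := f(5,wrap(6)).
Delete trivial equation empty = empty.
MGU = { x2 ↦ f(wrap(f(m,m)),m), y2 ↦ f(f(empty,f(5,wrap(6))),m), y ↦ wrap(f(m,m)), y1 ↦ wrap(6), s ↦ f(5,wrap(6)), w ↦ wrap(f(m,m)), x ↦ wrap(empty), t ↦ f(5,wrap(6)) }, so y1 ↦ wrap(6).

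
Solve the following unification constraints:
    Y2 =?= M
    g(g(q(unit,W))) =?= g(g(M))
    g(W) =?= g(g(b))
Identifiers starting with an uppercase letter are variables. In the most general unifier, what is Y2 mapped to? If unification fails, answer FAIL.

q(unit,g(b))

Bind Y2 := M; no other remaining equation mentions Y2.
Decompose g/1: g(q(unit,W)) =?= g(M).
Decompose g/1: q(unit,W) =?= M.
Bind M := q(unit,W); no other remaining equation mentions M. Substituting into the earlier binding gives Y2 := q(unit,W).
Decompose g/1: W =?= g(b).
Bind W := g(b). Substituting into the earlier bindings gives Y2 := q(unit,g(b)), M := q(unit,g(b)).
MGU = { Y2 := q(unit,g(b)), M := q(unit,g(b)), W := g(b) }, so Y2 := q(unit,g(b)).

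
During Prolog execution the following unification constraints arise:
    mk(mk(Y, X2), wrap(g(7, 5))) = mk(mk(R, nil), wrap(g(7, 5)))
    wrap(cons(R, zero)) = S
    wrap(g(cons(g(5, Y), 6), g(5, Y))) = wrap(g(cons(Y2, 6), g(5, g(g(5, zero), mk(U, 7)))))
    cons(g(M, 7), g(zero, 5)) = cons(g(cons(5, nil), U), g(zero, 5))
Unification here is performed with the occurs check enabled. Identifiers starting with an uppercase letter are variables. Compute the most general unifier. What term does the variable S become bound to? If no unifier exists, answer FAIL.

Decompose mk/2: mk(Y, X2) = mk(R, nil),  wrap(g(7, 5)) = wrap(g(7, 5)).
Decompose mk/2: Y = R,  X2 = nil.
Bind Y := R; substituting into the one remaining equation that mentions Y gives: wrap(g(cons(g(5, R), 6), g(5, R))) = wrap(g(cons(Y2, 6), g(5, g(g(5, zero), mk(U, 7))))).
Bind X2 := nil; no other remaining equation mentions X2.
Delete trivial equation wrap(g(7, 5)) = wrap(g(7, 5)).
Bind S := wrap(cons(R, zero)); no other remaining equation mentions S.
Decompose wrap/1: g(cons(g(5, R), 6), g(5, R)) = g(cons(Y2, 6), g(5, g(g(5, zero), mk(U, 7)))).
Decompose g/2: cons(g(5, R), 6) = cons(Y2, 6),  g(5, R) = g(5, g(g(5, zero), mk(U, 7))).
Decompose cons/2: g(5, R) = Y2,  6 = 6.
Bind Y2 := g(5, R); no other remaining equation mentions Y2.
Delete trivial equation 6 = 6.
Decompose g/2: 5 = 5,  R = g(g(5, zero), mk(U, 7)).
Delete trivial equation 5 = 5.
Bind R := g(g(5, zero), mk(U, 7)); no other remaining equation mentions R. Substituting into the earlier bindings gives Y := g(g(5, zero), mk(U, 7)), S := wrap(cons(g(g(5, zero), mk(U, 7)), zero)), Y2 := g(5, g(g(5, zero), mk(U, 7))).
Decompose cons/2: g(M, 7) = g(cons(5, nil), U),  g(zero, 5) = g(zero, 5).
Decompose g/2: M = cons(5, nil),  7 = U.
Bind M := cons(5, nil); no other remaining equation mentions M.
Bind U := 7; no other remaining equation mentions U. Substituting into the earlier bindings gives Y := g(g(5, zero), mk(7, 7)), S := wrap(cons(g(g(5, zero), mk(7, 7)), zero)), Y2 := g(5, g(g(5, zero), mk(7, 7))), R := g(g(5, zero), mk(7, 7)).
Delete trivial equation g(zero, 5) = g(zero, 5).
MGU = { Y = g(g(5, zero), mk(7, 7)), X2 = nil, S = wrap(cons(g(g(5, zero), mk(7, 7)), zero)), Y2 = g(5, g(g(5, zero), mk(7, 7))), R = g(g(5, zero), mk(7, 7)), M = cons(5, nil), U = 7 }, so S = wrap(cons(g(g(5, zero), mk(7, 7)), zero)).

wrap(cons(g(g(5, zero), mk(7, 7)), zero))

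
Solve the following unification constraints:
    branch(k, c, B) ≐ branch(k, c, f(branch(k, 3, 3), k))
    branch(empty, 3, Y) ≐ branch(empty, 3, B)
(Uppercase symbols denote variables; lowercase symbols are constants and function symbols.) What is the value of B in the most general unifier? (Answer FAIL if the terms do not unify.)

f(branch(k, 3, 3), k)

Decompose branch/3: k ≐ k,  c ≐ c,  B ≐ f(branch(k, 3, 3), k).
Delete trivial equation k ≐ k.
Delete trivial equation c ≐ c.
Bind B := f(branch(k, 3, 3), k); substituting into the remaining equation gives: branch(empty, 3, Y) ≐ branch(empty, 3, f(branch(k, 3, 3), k)).
Decompose branch/3: empty ≐ empty,  3 ≐ 3,  Y ≐ f(branch(k, 3, 3), k).
Delete trivial equation empty ≐ empty.
Delete trivial equation 3 ≐ 3.
Bind Y := f(branch(k, 3, 3), k).
MGU = { B -> f(branch(k, 3, 3), k), Y -> f(branch(k, 3, 3), k) }, so B -> f(branch(k, 3, 3), k).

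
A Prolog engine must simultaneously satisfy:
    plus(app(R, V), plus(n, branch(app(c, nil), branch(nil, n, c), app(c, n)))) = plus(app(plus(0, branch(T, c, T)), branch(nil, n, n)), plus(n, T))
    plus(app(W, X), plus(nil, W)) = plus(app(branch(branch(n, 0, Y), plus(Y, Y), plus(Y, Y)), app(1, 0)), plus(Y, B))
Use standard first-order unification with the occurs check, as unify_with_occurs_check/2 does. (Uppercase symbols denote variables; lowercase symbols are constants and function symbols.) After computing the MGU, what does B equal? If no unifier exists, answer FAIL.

Decompose plus/2: app(R, V) = app(plus(0, branch(T, c, T)), branch(nil, n, n)),  plus(n, branch(app(c, nil), branch(nil, n, c), app(c, n))) = plus(n, T).
Decompose app/2: R = plus(0, branch(T, c, T)),  V = branch(nil, n, n).
Bind R := plus(0, branch(T, c, T)); no other remaining equation mentions R.
Bind V := branch(nil, n, n); no other remaining equation mentions V.
Decompose plus/2: n = n,  branch(app(c, nil), branch(nil, n, c), app(c, n)) = T.
Delete trivial equation n = n.
Bind T := branch(app(c, nil), branch(nil, n, c), app(c, n)); no other remaining equation mentions T. Substituting into the earlier binding gives R := plus(0, branch(branch(app(c, nil), branch(nil, n, c), app(c, n)), c, branch(app(c, nil), branch(nil, n, c), app(c, n)))).
Decompose plus/2: app(W, X) = app(branch(branch(n, 0, Y), plus(Y, Y), plus(Y, Y)), app(1, 0)),  plus(nil, W) = plus(Y, B).
Decompose app/2: W = branch(branch(n, 0, Y), plus(Y, Y), plus(Y, Y)),  X = app(1, 0).
Bind W := branch(branch(n, 0, Y), plus(Y, Y), plus(Y, Y)); substituting into the one remaining equation that mentions W gives: plus(nil, branch(branch(n, 0, Y), plus(Y, Y), plus(Y, Y))) = plus(Y, B).
Bind X := app(1, 0); no other remaining equation mentions X.
Decompose plus/2: nil = Y,  branch(branch(n, 0, Y), plus(Y, Y), plus(Y, Y)) = B.
Bind Y := nil; substituting into the remaining equation gives: branch(branch(n, 0, nil), plus(nil, nil), plus(nil, nil)) = B. Substituting into the earlier binding gives W := branch(branch(n, 0, nil), plus(nil, nil), plus(nil, nil)).
Bind B := branch(branch(n, 0, nil), plus(nil, nil), plus(nil, nil)).
MGU = { R = plus(0, branch(branch(app(c, nil), branch(nil, n, c), app(c, n)), c, branch(app(c, nil), branch(nil, n, c), app(c, n)))), V = branch(nil, n, n), T = branch(app(c, nil), branch(nil, n, c), app(c, n)), W = branch(branch(n, 0, nil), plus(nil, nil), plus(nil, nil)), X = app(1, 0), Y = nil, B = branch(branch(n, 0, nil), plus(nil, nil), plus(nil, nil)) }, so B = branch(branch(n, 0, nil), plus(nil, nil), plus(nil, nil)).

branch(branch(n, 0, nil), plus(nil, nil), plus(nil, nil))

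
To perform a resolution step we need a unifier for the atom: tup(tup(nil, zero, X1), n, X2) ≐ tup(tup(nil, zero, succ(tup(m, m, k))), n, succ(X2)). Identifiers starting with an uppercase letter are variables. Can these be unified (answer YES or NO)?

Decompose tup/3: tup(nil, zero, X1) ≐ tup(nil, zero, succ(tup(m, m, k))),  n ≐ n,  X2 ≐ succ(X2).
Decompose tup/3: nil ≐ nil,  zero ≐ zero,  X1 ≐ succ(tup(m, m, k)).
Delete trivial equation nil ≐ nil.
Delete trivial equation zero ≐ zero.
Bind X1 := succ(tup(m, m, k)); no other remaining equation mentions X1.
Delete trivial equation n ≐ n.
Occurs check fails: X2 occurs in succ(X2); the equation X2 ≐ succ(X2) has no finite solution.

NO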